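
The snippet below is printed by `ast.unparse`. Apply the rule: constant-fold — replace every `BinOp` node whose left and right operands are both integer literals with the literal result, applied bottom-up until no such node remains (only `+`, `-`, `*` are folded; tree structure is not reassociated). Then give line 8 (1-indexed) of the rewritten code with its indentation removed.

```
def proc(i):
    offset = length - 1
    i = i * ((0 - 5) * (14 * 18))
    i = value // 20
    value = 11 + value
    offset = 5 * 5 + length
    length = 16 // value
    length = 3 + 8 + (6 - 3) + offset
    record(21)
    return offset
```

Transformed code:
def proc(i):
    offset = length - 1
    i = i * -1260
    i = value // 20
    value = 11 + value
    offset = 25 + length
    length = 16 // value
    length = 14 + offset
    record(21)
    return offset

length = 14 + offset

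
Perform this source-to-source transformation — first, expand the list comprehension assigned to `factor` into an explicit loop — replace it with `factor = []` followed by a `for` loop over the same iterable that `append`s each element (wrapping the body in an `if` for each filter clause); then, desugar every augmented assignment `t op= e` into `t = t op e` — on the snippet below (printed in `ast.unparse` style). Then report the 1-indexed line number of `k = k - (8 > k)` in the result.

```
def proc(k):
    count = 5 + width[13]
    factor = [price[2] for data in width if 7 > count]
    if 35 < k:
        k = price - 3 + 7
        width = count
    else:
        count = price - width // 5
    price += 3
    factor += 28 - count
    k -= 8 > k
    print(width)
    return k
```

14

Transformed code:
def proc(k):
    count = 5 + width[13]
    factor = []
    for data in width:
        if 7 > count:
            factor.append(price[2])
    if 35 < k:
        k = price - 3 + 7
        width = count
    else:
        count = price - width // 5
    price = price + 3
    factor = factor + (28 - count)
    k = k - (8 > k)
    print(width)
    return k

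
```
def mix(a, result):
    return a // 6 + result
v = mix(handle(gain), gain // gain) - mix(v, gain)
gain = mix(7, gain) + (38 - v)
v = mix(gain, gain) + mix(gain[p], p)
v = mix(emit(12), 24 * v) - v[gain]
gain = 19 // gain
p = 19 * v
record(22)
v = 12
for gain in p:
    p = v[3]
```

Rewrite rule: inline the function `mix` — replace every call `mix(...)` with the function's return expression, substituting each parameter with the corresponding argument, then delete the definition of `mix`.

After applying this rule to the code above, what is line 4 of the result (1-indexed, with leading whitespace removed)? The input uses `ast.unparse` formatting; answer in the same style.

Transformed code:
v = handle(gain) // 6 + gain // gain - (v // 6 + gain)
gain = 7 // 6 + gain + (38 - v)
v = gain // 6 + gain + (gain[p] // 6 + p)
v = emit(12) // 6 + 24 * v - v[gain]
gain = 19 // gain
p = 19 * v
record(22)
v = 12
for gain in p:
    p = v[3]

v = emit(12) // 6 + 24 * v - v[gain]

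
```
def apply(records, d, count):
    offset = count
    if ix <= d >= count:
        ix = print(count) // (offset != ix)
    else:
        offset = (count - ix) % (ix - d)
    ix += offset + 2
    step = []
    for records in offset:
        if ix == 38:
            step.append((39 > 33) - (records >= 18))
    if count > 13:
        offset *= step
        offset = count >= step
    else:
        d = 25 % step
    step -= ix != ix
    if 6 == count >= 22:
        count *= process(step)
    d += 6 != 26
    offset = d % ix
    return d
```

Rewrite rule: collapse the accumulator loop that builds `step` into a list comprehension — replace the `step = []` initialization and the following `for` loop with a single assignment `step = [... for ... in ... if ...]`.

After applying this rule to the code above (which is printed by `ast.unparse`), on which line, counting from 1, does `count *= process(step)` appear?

16

Transformed code:
def apply(records, d, count):
    offset = count
    if ix <= d >= count:
        ix = print(count) // (offset != ix)
    else:
        offset = (count - ix) % (ix - d)
    ix += offset + 2
    step = [(39 > 33) - (records >= 18) for records in offset if ix == 38]
    if count > 13:
        offset *= step
        offset = count >= step
    else:
        d = 25 % step
    step -= ix != ix
    if 6 == count >= 22:
        count *= process(step)
    d += 6 != 26
    offset = d % ix
    return d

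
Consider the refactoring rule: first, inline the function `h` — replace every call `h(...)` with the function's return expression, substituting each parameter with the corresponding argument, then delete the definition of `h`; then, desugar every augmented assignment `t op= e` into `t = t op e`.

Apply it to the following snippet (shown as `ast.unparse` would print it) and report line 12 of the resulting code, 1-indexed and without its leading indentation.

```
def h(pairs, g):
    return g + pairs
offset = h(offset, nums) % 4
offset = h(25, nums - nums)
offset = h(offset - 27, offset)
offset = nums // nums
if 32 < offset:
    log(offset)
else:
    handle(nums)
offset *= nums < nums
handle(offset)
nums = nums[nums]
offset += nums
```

Transformed code:
offset = (nums + offset) % 4
offset = nums - nums + 25
offset = offset + (offset - 27)
offset = nums // nums
if 32 < offset:
    log(offset)
else:
    handle(nums)
offset = offset * (nums < nums)
handle(offset)
nums = nums[nums]
offset = offset + nums

offset = offset + nums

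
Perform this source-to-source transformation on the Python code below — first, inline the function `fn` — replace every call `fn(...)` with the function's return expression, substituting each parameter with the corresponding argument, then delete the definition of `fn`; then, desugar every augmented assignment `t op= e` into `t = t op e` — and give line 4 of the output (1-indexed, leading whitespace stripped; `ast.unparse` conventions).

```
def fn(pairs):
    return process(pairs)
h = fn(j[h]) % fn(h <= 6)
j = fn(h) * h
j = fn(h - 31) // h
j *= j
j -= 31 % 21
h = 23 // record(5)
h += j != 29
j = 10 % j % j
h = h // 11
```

Transformed code:
h = process(j[h]) % process(h <= 6)
j = process(h) * h
j = process(h - 31) // h
j = j * j
j = j - 31 % 21
h = 23 // record(5)
h = h + (j != 29)
j = 10 % j % j
h = h // 11

j = j * j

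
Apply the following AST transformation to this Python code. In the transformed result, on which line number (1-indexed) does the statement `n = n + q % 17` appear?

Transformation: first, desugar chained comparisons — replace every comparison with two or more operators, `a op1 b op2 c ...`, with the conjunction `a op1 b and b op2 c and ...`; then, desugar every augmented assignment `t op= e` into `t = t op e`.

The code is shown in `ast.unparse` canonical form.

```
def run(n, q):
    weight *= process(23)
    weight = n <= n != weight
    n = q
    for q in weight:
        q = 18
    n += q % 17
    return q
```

Transformed code:
def run(n, q):
    weight = weight * process(23)
    weight = n <= n and n != weight
    n = q
    for q in weight:
        q = 18
    n = n + q % 17
    return q

7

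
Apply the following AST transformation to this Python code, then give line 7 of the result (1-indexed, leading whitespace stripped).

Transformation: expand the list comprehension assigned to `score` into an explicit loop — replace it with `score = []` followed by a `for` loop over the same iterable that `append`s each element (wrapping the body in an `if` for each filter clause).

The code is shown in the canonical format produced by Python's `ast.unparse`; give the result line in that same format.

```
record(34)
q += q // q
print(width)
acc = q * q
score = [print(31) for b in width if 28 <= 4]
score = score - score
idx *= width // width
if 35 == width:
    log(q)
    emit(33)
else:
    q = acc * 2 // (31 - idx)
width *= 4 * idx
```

if 28 <= 4:

Transformed code:
record(34)
q += q // q
print(width)
acc = q * q
score = []
for b in width:
    if 28 <= 4:
        score.append(print(31))
score = score - score
idx *= width // width
if 35 == width:
    log(q)
    emit(33)
else:
    q = acc * 2 // (31 - idx)
width *= 4 * idx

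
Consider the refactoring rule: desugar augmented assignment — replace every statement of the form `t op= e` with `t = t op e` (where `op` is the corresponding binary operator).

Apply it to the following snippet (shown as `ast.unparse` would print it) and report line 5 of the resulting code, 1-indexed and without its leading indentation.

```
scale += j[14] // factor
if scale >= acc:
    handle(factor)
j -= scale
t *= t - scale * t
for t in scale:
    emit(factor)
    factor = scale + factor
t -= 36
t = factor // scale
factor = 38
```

t = t * (t - scale * t)

Transformed code:
scale = scale + j[14] // factor
if scale >= acc:
    handle(factor)
j = j - scale
t = t * (t - scale * t)
for t in scale:
    emit(factor)
    factor = scale + factor
t = t - 36
t = factor // scale
factor = 38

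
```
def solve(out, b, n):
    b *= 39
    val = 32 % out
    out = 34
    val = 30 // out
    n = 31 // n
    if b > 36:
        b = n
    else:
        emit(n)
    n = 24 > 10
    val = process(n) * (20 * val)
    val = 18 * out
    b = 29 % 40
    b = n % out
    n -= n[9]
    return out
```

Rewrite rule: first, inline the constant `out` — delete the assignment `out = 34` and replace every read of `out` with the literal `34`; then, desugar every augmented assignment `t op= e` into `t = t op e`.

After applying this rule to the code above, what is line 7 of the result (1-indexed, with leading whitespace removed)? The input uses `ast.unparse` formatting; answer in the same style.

Transformed code:
def solve(out, b, n):
    b = b * 39
    val = 32 % 34
    val = 30 // 34
    n = 31 // n
    if b > 36:
        b = n
    else:
        emit(n)
    n = 24 > 10
    val = process(n) * (20 * val)
    val = 18 * 34
    b = 29 % 40
    b = n % 34
    n = n - n[9]
    return 34

b = n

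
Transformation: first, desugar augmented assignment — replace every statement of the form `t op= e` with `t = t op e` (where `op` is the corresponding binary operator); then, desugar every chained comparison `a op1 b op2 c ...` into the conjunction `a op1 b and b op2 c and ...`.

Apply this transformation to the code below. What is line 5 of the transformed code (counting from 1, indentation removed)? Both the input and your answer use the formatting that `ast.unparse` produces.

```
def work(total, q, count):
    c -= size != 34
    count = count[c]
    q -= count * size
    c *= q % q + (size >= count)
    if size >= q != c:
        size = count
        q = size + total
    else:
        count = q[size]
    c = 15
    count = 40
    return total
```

c = c * (q % q + (size >= count))

Transformed code:
def work(total, q, count):
    c = c - (size != 34)
    count = count[c]
    q = q - count * size
    c = c * (q % q + (size >= count))
    if size >= q and q != c:
        size = count
        q = size + total
    else:
        count = q[size]
    c = 15
    count = 40
    return total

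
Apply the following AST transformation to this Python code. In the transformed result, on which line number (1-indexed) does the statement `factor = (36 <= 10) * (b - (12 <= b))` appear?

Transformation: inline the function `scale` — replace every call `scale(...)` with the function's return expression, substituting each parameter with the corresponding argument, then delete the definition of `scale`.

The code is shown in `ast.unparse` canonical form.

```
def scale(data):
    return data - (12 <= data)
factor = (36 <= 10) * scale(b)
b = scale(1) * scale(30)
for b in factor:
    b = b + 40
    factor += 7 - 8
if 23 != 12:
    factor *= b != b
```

1

Transformed code:
factor = (36 <= 10) * (b - (12 <= b))
b = (1 - (12 <= 1)) * (30 - (12 <= 30))
for b in factor:
    b = b + 40
    factor += 7 - 8
if 23 != 12:
    factor *= b != b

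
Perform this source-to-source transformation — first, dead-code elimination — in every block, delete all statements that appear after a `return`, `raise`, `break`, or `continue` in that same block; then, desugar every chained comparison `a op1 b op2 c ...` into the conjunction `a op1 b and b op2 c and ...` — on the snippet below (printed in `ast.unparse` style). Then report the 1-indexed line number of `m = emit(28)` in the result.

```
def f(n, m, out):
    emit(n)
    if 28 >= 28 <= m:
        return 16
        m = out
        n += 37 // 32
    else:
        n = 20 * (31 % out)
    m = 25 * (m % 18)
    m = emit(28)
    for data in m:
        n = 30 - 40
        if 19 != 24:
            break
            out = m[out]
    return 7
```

Transformed code:
def f(n, m, out):
    emit(n)
    if 28 >= 28 and 28 <= m:
        return 16
    else:
        n = 20 * (31 % out)
    m = 25 * (m % 18)
    m = emit(28)
    for data in m:
        n = 30 - 40
        if 19 != 24:
            break
    return 7

8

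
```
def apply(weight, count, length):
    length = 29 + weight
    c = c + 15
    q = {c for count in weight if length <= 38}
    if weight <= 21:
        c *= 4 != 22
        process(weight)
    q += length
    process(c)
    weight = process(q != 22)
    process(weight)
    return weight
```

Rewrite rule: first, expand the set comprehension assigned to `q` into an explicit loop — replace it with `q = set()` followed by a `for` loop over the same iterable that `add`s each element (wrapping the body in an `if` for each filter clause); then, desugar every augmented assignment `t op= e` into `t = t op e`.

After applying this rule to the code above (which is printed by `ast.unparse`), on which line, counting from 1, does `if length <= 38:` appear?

Transformed code:
def apply(weight, count, length):
    length = 29 + weight
    c = c + 15
    q = set()
    for count in weight:
        if length <= 38:
            q.add(c)
    if weight <= 21:
        c = c * (4 != 22)
        process(weight)
    q = q + length
    process(c)
    weight = process(q != 22)
    process(weight)
    return weight

6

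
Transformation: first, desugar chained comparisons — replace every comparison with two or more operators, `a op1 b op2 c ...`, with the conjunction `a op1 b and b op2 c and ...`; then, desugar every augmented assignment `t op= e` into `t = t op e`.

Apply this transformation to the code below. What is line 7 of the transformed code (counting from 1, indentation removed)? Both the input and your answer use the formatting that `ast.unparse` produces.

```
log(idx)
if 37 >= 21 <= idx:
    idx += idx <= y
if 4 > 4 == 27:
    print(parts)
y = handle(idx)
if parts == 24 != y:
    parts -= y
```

Transformed code:
log(idx)
if 37 >= 21 and 21 <= idx:
    idx = idx + (idx <= y)
if 4 > 4 and 4 == 27:
    print(parts)
y = handle(idx)
if parts == 24 and 24 != y:
    parts = parts - y

if parts == 24 and 24 != y:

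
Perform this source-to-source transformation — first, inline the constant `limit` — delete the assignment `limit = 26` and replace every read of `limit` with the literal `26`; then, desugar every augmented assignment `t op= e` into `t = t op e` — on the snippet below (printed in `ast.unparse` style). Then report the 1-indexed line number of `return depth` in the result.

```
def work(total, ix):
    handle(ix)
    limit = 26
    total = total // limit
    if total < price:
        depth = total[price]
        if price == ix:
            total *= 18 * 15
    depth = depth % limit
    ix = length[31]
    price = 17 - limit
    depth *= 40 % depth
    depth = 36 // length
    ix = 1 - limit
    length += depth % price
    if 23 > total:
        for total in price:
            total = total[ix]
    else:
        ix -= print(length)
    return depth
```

Transformed code:
def work(total, ix):
    handle(ix)
    total = total // 26
    if total < price:
        depth = total[price]
        if price == ix:
            total = total * (18 * 15)
    depth = depth % 26
    ix = length[31]
    price = 17 - 26
    depth = depth * (40 % depth)
    depth = 36 // length
    ix = 1 - 26
    length = length + depth % price
    if 23 > total:
        for total in price:
            total = total[ix]
    else:
        ix = ix - print(length)
    return depth

20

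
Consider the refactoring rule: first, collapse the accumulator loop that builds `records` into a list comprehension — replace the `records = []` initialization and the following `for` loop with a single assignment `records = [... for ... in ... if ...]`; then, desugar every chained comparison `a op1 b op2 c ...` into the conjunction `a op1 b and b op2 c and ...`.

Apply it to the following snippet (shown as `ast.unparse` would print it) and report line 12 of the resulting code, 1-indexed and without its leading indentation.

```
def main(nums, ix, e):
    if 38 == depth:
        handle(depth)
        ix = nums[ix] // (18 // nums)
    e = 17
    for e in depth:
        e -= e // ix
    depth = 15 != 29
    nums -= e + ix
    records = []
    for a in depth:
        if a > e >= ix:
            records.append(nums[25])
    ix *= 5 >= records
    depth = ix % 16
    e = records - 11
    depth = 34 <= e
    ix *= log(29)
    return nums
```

Transformed code:
def main(nums, ix, e):
    if 38 == depth:
        handle(depth)
        ix = nums[ix] // (18 // nums)
    e = 17
    for e in depth:
        e -= e // ix
    depth = 15 != 29
    nums -= e + ix
    records = [nums[25] for a in depth if a > e and e >= ix]
    ix *= 5 >= records
    depth = ix % 16
    e = records - 11
    depth = 34 <= e
    ix *= log(29)
    return nums

depth = ix % 16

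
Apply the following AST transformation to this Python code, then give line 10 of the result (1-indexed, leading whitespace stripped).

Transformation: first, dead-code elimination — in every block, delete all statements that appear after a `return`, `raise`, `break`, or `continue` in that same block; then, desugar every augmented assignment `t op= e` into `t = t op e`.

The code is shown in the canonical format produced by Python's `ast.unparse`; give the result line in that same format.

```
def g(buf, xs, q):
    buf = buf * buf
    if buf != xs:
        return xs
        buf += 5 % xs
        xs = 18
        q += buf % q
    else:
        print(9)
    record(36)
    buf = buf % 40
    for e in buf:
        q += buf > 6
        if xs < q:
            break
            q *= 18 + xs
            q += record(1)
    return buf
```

Transformed code:
def g(buf, xs, q):
    buf = buf * buf
    if buf != xs:
        return xs
    else:
        print(9)
    record(36)
    buf = buf % 40
    for e in buf:
        q = q + (buf > 6)
        if xs < q:
            break
    return buf

q = q + (buf > 6)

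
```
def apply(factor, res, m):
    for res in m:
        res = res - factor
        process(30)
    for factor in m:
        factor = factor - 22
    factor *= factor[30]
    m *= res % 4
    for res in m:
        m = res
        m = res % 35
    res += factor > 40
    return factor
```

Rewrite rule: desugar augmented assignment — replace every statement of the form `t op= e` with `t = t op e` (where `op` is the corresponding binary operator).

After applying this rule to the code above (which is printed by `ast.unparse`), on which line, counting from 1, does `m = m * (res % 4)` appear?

Transformed code:
def apply(factor, res, m):
    for res in m:
        res = res - factor
        process(30)
    for factor in m:
        factor = factor - 22
    factor = factor * factor[30]
    m = m * (res % 4)
    for res in m:
        m = res
        m = res % 35
    res = res + (factor > 40)
    return factor

8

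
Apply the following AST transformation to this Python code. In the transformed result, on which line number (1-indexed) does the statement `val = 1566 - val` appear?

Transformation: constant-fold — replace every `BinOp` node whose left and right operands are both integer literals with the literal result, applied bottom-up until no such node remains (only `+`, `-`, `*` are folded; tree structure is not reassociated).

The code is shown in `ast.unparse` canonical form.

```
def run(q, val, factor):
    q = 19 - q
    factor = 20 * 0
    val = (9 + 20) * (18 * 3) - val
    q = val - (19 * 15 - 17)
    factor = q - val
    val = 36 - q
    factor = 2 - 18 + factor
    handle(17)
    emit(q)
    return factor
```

Transformed code:
def run(q, val, factor):
    q = 19 - q
    factor = 0
    val = 1566 - val
    q = val - 268
    factor = q - val
    val = 36 - q
    factor = -16 + factor
    handle(17)
    emit(q)
    return factor

4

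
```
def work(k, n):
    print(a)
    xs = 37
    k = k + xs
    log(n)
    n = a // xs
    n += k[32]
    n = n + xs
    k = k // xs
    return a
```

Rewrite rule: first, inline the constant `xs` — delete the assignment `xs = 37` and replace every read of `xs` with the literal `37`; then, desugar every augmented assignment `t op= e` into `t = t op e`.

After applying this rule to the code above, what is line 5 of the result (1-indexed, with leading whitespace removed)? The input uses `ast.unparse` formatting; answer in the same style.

Transformed code:
def work(k, n):
    print(a)
    k = k + 37
    log(n)
    n = a // 37
    n = n + k[32]
    n = n + 37
    k = k // 37
    return a

n = a // 37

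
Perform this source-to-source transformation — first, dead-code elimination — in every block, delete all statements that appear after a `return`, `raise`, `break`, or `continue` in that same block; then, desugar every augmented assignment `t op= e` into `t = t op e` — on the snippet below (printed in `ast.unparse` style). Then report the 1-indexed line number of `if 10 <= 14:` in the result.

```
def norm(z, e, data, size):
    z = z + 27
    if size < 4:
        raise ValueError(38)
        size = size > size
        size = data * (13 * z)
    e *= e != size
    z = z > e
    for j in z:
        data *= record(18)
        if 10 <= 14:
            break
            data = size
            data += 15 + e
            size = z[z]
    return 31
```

Transformed code:
def norm(z, e, data, size):
    z = z + 27
    if size < 4:
        raise ValueError(38)
    e = e * (e != size)
    z = z > e
    for j in z:
        data = data * record(18)
        if 10 <= 14:
            break
    return 31

9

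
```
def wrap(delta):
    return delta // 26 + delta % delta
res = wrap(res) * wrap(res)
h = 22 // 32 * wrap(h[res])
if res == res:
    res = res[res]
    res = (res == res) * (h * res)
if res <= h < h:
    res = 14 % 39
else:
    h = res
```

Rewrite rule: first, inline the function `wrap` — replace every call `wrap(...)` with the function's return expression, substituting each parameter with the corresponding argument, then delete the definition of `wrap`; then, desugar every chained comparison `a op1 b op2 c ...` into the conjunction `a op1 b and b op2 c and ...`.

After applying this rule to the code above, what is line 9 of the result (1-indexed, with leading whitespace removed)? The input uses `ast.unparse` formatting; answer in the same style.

h = res

Transformed code:
res = (res // 26 + res % res) * (res // 26 + res % res)
h = 22 // 32 * (h[res] // 26 + h[res] % h[res])
if res == res:
    res = res[res]
    res = (res == res) * (h * res)
if res <= h and h < h:
    res = 14 % 39
else:
    h = res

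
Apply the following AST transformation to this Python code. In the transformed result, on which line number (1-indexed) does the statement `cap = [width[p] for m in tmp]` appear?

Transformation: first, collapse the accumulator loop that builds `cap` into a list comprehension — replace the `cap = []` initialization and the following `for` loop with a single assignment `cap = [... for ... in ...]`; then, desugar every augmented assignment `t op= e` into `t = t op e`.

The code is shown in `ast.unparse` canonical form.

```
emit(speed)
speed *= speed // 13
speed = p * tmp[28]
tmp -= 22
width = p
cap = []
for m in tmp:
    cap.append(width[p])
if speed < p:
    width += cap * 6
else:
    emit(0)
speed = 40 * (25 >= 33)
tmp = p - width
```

6

Transformed code:
emit(speed)
speed = speed * (speed // 13)
speed = p * tmp[28]
tmp = tmp - 22
width = p
cap = [width[p] for m in tmp]
if speed < p:
    width = width + cap * 6
else:
    emit(0)
speed = 40 * (25 >= 33)
tmp = p - width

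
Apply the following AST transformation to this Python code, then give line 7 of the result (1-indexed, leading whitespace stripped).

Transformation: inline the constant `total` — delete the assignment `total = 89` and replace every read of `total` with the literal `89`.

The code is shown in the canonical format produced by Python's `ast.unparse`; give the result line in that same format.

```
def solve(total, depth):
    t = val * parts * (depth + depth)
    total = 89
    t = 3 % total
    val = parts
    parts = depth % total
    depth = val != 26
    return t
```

Transformed code:
def solve(total, depth):
    t = val * parts * (depth + depth)
    t = 3 % 89
    val = parts
    parts = depth % 89
    depth = val != 26
    return t

return t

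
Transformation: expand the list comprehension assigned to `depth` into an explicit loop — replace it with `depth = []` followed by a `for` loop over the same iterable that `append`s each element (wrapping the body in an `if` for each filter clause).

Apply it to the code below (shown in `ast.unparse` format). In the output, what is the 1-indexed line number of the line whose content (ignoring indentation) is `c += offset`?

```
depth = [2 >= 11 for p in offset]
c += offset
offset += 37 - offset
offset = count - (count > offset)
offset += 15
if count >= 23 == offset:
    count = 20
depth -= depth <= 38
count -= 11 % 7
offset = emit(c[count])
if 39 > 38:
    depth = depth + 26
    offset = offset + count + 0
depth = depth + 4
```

Transformed code:
depth = []
for p in offset:
    depth.append(2 >= 11)
c += offset
offset += 37 - offset
offset = count - (count > offset)
offset += 15
if count >= 23 == offset:
    count = 20
depth -= depth <= 38
count -= 11 % 7
offset = emit(c[count])
if 39 > 38:
    depth = depth + 26
    offset = offset + count + 0
depth = depth + 4

4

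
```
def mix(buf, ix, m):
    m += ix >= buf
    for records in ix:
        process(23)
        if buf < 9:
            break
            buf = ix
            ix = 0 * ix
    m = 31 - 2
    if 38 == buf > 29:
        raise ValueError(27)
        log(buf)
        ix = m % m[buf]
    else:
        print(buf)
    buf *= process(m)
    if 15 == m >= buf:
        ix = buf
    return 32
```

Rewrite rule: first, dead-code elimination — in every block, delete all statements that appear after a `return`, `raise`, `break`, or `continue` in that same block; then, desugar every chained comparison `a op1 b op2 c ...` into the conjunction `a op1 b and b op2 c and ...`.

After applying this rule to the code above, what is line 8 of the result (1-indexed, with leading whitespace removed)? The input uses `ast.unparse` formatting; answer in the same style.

Transformed code:
def mix(buf, ix, m):
    m += ix >= buf
    for records in ix:
        process(23)
        if buf < 9:
            break
    m = 31 - 2
    if 38 == buf and buf > 29:
        raise ValueError(27)
    else:
        print(buf)
    buf *= process(m)
    if 15 == m and m >= buf:
        ix = buf
    return 32

if 38 == buf and buf > 29:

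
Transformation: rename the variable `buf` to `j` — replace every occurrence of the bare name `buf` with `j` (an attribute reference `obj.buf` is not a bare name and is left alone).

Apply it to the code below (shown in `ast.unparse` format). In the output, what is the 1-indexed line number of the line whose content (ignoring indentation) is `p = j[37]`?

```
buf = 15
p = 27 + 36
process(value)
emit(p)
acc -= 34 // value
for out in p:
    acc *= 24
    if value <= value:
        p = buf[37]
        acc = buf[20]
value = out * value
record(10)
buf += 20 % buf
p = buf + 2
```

9

Transformed code:
j = 15
p = 27 + 36
process(value)
emit(p)
acc -= 34 // value
for out in p:
    acc *= 24
    if value <= value:
        p = j[37]
        acc = j[20]
value = out * value
record(10)
j += 20 % j
p = j + 2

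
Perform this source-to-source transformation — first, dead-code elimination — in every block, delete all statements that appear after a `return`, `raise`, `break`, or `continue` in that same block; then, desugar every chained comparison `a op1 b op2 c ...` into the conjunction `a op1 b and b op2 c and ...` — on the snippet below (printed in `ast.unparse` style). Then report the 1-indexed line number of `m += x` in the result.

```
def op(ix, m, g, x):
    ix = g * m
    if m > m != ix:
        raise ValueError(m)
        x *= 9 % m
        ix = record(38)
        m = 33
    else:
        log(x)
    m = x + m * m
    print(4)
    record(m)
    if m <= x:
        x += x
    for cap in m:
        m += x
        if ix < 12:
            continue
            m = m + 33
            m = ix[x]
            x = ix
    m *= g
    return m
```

13

Transformed code:
def op(ix, m, g, x):
    ix = g * m
    if m > m and m != ix:
        raise ValueError(m)
    else:
        log(x)
    m = x + m * m
    print(4)
    record(m)
    if m <= x:
        x += x
    for cap in m:
        m += x
        if ix < 12:
            continue
    m *= g
    return m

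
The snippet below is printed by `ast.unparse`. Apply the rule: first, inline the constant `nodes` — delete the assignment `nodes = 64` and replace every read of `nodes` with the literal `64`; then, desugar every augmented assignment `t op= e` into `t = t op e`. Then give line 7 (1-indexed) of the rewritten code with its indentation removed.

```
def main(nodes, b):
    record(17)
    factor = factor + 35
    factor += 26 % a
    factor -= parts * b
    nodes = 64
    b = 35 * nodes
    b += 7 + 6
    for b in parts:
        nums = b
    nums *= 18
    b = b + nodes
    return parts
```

b = b + (7 + 6)

Transformed code:
def main(nodes, b):
    record(17)
    factor = factor + 35
    factor = factor + 26 % a
    factor = factor - parts * b
    b = 35 * 64
    b = b + (7 + 6)
    for b in parts:
        nums = b
    nums = nums * 18
    b = b + 64
    return parts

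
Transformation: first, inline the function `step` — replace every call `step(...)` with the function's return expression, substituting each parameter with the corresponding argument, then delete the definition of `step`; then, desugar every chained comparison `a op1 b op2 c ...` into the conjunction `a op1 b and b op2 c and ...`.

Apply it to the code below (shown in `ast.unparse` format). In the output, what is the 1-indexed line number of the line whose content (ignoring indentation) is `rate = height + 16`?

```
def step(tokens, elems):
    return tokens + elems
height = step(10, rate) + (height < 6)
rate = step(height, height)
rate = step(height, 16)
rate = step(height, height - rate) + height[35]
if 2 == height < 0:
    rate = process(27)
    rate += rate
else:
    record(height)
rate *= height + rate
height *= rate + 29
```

Transformed code:
height = 10 + rate + (height < 6)
rate = height + height
rate = height + 16
rate = height + (height - rate) + height[35]
if 2 == height and height < 0:
    rate = process(27)
    rate += rate
else:
    record(height)
rate *= height + rate
height *= rate + 29

3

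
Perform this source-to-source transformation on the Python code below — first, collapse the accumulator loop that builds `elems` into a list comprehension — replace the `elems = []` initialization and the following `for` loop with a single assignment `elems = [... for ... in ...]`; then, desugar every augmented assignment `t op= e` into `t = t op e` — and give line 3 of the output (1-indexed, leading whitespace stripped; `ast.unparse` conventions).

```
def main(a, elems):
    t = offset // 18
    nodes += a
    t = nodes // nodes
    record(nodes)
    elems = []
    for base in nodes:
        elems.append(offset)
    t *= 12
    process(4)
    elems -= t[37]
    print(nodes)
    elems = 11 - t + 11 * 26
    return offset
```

Transformed code:
def main(a, elems):
    t = offset // 18
    nodes = nodes + a
    t = nodes // nodes
    record(nodes)
    elems = [offset for base in nodes]
    t = t * 12
    process(4)
    elems = elems - t[37]
    print(nodes)
    elems = 11 - t + 11 * 26
    return offset

nodes = nodes + a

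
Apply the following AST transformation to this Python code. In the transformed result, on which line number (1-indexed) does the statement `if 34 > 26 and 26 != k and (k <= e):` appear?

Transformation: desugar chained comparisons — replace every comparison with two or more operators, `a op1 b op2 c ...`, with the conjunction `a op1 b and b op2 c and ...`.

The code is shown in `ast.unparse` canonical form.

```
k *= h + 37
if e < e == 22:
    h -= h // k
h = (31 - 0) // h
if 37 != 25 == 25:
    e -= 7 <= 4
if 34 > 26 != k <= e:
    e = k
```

7

Transformed code:
k *= h + 37
if e < e and e == 22:
    h -= h // k
h = (31 - 0) // h
if 37 != 25 and 25 == 25:
    e -= 7 <= 4
if 34 > 26 and 26 != k and (k <= e):
    e = k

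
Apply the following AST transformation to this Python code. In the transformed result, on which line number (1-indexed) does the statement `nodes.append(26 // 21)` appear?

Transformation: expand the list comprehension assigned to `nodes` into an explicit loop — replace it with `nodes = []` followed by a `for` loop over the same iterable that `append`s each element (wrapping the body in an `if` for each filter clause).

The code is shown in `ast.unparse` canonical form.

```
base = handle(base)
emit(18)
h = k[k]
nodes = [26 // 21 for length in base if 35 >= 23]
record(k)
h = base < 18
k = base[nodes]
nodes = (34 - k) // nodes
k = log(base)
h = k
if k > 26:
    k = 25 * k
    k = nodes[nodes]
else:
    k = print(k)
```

7

Transformed code:
base = handle(base)
emit(18)
h = k[k]
nodes = []
for length in base:
    if 35 >= 23:
        nodes.append(26 // 21)
record(k)
h = base < 18
k = base[nodes]
nodes = (34 - k) // nodes
k = log(base)
h = k
if k > 26:
    k = 25 * k
    k = nodes[nodes]
else:
    k = print(k)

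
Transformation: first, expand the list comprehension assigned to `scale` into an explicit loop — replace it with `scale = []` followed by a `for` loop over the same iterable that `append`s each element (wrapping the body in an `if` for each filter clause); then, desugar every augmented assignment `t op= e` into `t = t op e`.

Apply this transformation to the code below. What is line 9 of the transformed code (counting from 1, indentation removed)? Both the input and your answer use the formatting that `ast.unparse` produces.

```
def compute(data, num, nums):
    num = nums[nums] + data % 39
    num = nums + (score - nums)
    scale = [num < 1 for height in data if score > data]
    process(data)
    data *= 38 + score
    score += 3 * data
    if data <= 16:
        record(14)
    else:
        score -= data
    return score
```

data = data * (38 + score)

Transformed code:
def compute(data, num, nums):
    num = nums[nums] + data % 39
    num = nums + (score - nums)
    scale = []
    for height in data:
        if score > data:
            scale.append(num < 1)
    process(data)
    data = data * (38 + score)
    score = score + 3 * data
    if data <= 16:
        record(14)
    else:
        score = score - data
    return score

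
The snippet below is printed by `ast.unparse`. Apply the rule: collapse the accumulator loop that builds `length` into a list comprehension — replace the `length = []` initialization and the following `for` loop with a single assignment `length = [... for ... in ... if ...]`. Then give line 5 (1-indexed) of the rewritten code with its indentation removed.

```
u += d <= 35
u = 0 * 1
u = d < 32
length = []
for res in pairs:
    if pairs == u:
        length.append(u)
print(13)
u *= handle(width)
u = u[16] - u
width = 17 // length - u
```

print(13)

Transformed code:
u += d <= 35
u = 0 * 1
u = d < 32
length = [u for res in pairs if pairs == u]
print(13)
u *= handle(width)
u = u[16] - u
width = 17 // length - u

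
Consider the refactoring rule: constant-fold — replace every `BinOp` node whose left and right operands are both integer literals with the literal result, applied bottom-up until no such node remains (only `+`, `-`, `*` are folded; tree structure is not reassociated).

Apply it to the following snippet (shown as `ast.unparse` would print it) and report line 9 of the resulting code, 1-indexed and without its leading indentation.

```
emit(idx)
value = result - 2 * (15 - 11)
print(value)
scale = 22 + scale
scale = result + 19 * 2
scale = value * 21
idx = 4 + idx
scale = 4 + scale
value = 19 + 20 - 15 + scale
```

Transformed code:
emit(idx)
value = result - 8
print(value)
scale = 22 + scale
scale = result + 38
scale = value * 21
idx = 4 + idx
scale = 4 + scale
value = 24 + scale

value = 24 + scale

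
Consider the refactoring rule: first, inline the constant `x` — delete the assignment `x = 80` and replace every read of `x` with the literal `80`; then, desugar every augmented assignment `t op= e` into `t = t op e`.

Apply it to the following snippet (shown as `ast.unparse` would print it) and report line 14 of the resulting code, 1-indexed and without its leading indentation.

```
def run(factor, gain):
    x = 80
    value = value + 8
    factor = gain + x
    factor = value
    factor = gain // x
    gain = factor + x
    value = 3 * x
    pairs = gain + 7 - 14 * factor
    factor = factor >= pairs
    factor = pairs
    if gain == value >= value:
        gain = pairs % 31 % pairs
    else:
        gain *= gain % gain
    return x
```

Transformed code:
def run(factor, gain):
    value = value + 8
    factor = gain + 80
    factor = value
    factor = gain // 80
    gain = factor + 80
    value = 3 * 80
    pairs = gain + 7 - 14 * factor
    factor = factor >= pairs
    factor = pairs
    if gain == value >= value:
        gain = pairs % 31 % pairs
    else:
        gain = gain * (gain % gain)
    return 80

gain = gain * (gain % gain)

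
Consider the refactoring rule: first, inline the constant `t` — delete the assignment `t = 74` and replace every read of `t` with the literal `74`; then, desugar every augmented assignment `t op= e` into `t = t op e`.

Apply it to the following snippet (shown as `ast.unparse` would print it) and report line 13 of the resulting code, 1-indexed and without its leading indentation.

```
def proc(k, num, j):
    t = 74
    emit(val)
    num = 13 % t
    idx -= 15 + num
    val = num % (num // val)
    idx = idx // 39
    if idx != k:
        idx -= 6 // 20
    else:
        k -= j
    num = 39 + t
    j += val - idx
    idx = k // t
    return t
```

Transformed code:
def proc(k, num, j):
    emit(val)
    num = 13 % 74
    idx = idx - (15 + num)
    val = num % (num // val)
    idx = idx // 39
    if idx != k:
        idx = idx - 6 // 20
    else:
        k = k - j
    num = 39 + 74
    j = j + (val - idx)
    idx = k // 74
    return 74

idx = k // 74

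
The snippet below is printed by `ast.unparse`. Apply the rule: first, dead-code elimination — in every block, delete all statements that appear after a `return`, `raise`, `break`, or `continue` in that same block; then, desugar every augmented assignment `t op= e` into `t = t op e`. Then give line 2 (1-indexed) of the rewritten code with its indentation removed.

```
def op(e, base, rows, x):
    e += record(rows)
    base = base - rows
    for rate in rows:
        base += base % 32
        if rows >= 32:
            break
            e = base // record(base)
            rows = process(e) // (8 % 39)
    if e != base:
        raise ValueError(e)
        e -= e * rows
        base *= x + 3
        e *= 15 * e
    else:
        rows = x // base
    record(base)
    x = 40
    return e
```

Transformed code:
def op(e, base, rows, x):
    e = e + record(rows)
    base = base - rows
    for rate in rows:
        base = base + base % 32
        if rows >= 32:
            break
    if e != base:
        raise ValueError(e)
    else:
        rows = x // base
    record(base)
    x = 40
    return e

e = e + record(rows)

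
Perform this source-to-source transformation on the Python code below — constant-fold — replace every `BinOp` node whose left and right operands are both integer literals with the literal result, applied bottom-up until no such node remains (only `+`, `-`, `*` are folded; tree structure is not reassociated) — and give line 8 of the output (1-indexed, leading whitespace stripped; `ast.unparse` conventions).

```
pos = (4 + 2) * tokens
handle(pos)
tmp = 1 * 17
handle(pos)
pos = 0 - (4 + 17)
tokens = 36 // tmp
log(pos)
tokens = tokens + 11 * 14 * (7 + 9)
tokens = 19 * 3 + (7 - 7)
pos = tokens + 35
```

tokens = tokens + 2464

Transformed code:
pos = 6 * tokens
handle(pos)
tmp = 17
handle(pos)
pos = -21
tokens = 36 // tmp
log(pos)
tokens = tokens + 2464
tokens = 57
pos = tokens + 35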